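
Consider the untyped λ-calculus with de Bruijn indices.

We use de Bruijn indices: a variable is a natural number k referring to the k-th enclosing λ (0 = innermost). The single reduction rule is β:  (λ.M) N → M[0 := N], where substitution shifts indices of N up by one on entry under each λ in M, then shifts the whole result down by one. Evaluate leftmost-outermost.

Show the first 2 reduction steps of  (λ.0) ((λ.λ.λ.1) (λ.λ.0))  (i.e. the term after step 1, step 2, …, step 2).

Answer: after 2 steps: λ.λ.1

Reduction:
  start: (λ.0) ((λ.λ.λ.1) (λ.λ.0))
  →1  (λ.λ.λ.1) (λ.λ.0)
  →2  λ.λ.1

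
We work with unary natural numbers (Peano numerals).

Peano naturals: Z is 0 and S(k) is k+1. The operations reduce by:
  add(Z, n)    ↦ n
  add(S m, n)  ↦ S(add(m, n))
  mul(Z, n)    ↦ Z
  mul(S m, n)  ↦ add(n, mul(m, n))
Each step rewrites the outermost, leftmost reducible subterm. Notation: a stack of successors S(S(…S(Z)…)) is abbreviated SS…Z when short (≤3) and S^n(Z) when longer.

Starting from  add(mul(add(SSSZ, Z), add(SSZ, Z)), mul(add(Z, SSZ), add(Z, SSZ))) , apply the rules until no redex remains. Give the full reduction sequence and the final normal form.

Answer: normal form = S^10(Z)  (in 45 steps)

Reduction:
  start: add(mul(add(SSSZ, Z), add(SSZ, Z)), mul(add(Z, SSZ), add(Z, SSZ)))
  [1] add(mul(S(add(SSZ, Z)), add(SSZ, Z)), mul(add(Z, SSZ), add(Z, SSZ)))
  [2] add(add(add(SSZ, Z), mul(add(SSZ, Z), add(SSZ, Z))), mul(add(Z, SSZ), add(Z, SSZ)))
  [3] add(add(S(add(SZ, Z)), mul(add(SSZ, Z), add(SSZ, Z))), mul(add(Z, SSZ), add(Z, SSZ)))
  [4] add(S(add(add(SZ, Z), mul(add(SSZ, Z), add(SSZ, Z)))), mul(add(Z, SSZ), add(Z, SSZ)))
  [5] S(add(add(add(SZ, Z), mul(add(SSZ, Z), add(SSZ, Z))), mul(add(Z, SSZ), add(Z, SSZ))))
  [6] S(add(add(S(add(Z, Z)), mul(add(SSZ, Z), add(SSZ, Z))), mul(add(Z, SSZ), add(Z, SSZ))))
  [7] S(add(S(add(add(Z, Z), mul(add(SSZ, Z), add(SSZ, Z)))), mul(add(Z, SSZ), add(Z, SSZ))))
  [8] S(S(add(add(add(Z, Z), mul(add(SSZ, Z), add(SSZ, Z))), mul(add(Z, SSZ), add(Z, SSZ)))))
  [9] S(S(add(add(Z, mul(add(SSZ, Z), add(SSZ, Z))), mul(add(Z, SSZ), add(Z, SSZ)))))
  [10] S(S(add(mul(add(SSZ, Z), add(SSZ, Z)), mul(add(Z, SSZ), add(Z, SSZ)))))
  [11] S(S(add(mul(S(add(SZ, Z)), add(SSZ, Z)), mul(add(Z, SSZ), add(Z, SSZ)))))
  [12] S(S(add(add(add(SSZ, Z), mul(add(SZ, Z), add(SSZ, Z))), mul(add(Z, SSZ), add(Z, SSZ)))))
  [13] S(S(add(add(S(add(SZ, Z)), mul(add(SZ, Z), add(SSZ, Z))), mul(add(Z, SSZ), add(Z, SSZ)))))
  [14] S(S(add(S(add(add(SZ, Z), mul(add(SZ, Z), add(SSZ, Z)))), mul(add(Z, SSZ), add(Z, SSZ)))))
  [15] S(S(S(add(add(add(SZ, Z), mul(add(SZ, Z), add(SSZ, Z))), mul(add(Z, SSZ), add(Z, SSZ))))))
  [16] S(S(S(add(add(S(add(Z, Z)), mul(add(SZ, Z), add(SSZ, Z))), mul(add(Z, SSZ), add(Z, SSZ))))))
  [17] S(S(S(add(S(add(add(Z, Z), mul(add(SZ, Z), add(SSZ, Z)))), mul(add(Z, SSZ), add(Z, SSZ))))))
  [18] S(S(S(S(add(add(add(Z, Z), mul(add(SZ, Z), add(SSZ, Z))), mul(add(Z, SSZ), add(Z, SSZ)))))))
  [19] S(S(S(S(add(add(Z, mul(add(SZ, Z), add(SSZ, Z))), mul(add(Z, SSZ), add(Z, SSZ)))))))
  [20] S(S(S(S(add(mul(add(SZ, Z), add(SSZ, Z)), mul(add(Z, SSZ), add(Z, SSZ)))))))
  [21] S(S(S(S(add(mul(S(add(Z, Z)), add(SSZ, Z)), mul(add(Z, SSZ), add(Z, SSZ)))))))
  [22] S(S(S(S(add(add(add(SSZ, Z), mul(add(Z, Z), add(SSZ, Z))), mul(add(Z, SSZ), add(Z, SSZ)))))))
  [23] S(S(S(S(add(add(S(add(SZ, Z)), mul(add(Z, Z), add(SSZ, Z))), mul(add(Z, SSZ), add(Z, SSZ)))))))
  [24] S(S(S(S(add(S(add(add(SZ, Z), mul(add(Z, Z), add(SSZ, Z)))), mul(add(Z, SSZ), add(Z, SSZ)))))))
  [25] S(S(S(S(S(add(add(add(SZ, Z), mul(add(Z, Z), add(SSZ, Z))), mul(add(Z, SSZ), add(Z, SSZ))))))))
  [26] S(S(S(S(S(add(add(S(add(Z, Z)), mul(add(Z, Z), add(SSZ, Z))), mul(add(Z, SSZ), add(Z, SSZ))))))))
  [27] S(S(S(S(S(add(S(add(add(Z, Z), mul(add(Z, Z), add(SSZ, Z)))), mul(add(Z, SSZ), add(Z, SSZ))))))))
  [28] S(S(S(S(S(S(add(add(add(Z, Z), mul(add(Z, Z), add(SSZ, Z))), mul(add(Z, SSZ), add(Z, SSZ)))))))))
  [29] S(S(S(S(S(S(add(add(Z, mul(add(Z, Z), add(SSZ, Z))), mul(add(Z, SSZ), add(Z, SSZ)))))))))
  [30] S(S(S(S(S(S(add(mul(add(Z, Z), add(SSZ, Z)), mul(add(Z, SSZ), add(Z, SSZ)))))))))
  [31] S(S(S(S(S(S(add(mul(Z, add(SSZ, Z)), mul(add(Z, SSZ), add(Z, SSZ)))))))))
  [32] S(S(S(S(S(S(add(Z, mul(add(Z, SSZ), add(Z, SSZ)))))))))
  [33] S(S(S(S(S(S(mul(add(Z, SSZ), add(Z, SSZ))))))))
  [34] S(S(S(S(S(S(mul(SSZ, add(Z, SSZ))))))))
  [35] S(S(S(S(S(S(add(add(Z, SSZ), mul(SZ, add(Z, SSZ)))))))))
  [36] S(S(S(S(S(S(add(SSZ, mul(SZ, add(Z, SSZ)))))))))
  [37] S(S(S(S(S(S(S(add(SZ, mul(SZ, add(Z, SSZ))))))))))
  [38] S(S(S(S(S(S(S(S(add(Z, mul(SZ, add(Z, SSZ)))))))))))
  [39] S(S(S(S(S(S(S(S(mul(SZ, add(Z, SSZ))))))))))
  [40] S(S(S(S(S(S(S(S(add(add(Z, SSZ), mul(Z, add(Z, SSZ)))))))))))
  [41] S(S(S(S(S(S(S(S(add(SSZ, mul(Z, add(Z, SSZ)))))))))))
  [42] S(S(S(S(S(S(S(S(S(add(SZ, mul(Z, add(Z, SSZ))))))))))))
  [43] S(S(S(S(S(S(S(S(S(S(add(Z, mul(Z, add(Z, SSZ)))))))))))))
  [44] S(S(S(S(S(S(S(S(S(S(mul(Z, add(Z, SSZ))))))))))))
  [45] S^10(Z)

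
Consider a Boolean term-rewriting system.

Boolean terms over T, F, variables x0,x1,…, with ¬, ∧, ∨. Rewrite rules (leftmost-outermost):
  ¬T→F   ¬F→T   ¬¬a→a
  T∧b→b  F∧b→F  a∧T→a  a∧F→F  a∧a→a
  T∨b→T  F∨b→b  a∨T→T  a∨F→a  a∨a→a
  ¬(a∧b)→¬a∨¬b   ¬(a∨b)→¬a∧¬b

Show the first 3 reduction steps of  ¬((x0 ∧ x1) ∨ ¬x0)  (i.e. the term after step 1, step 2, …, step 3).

  start: ¬((x0 ∧ x1) ∨ ¬x0)
  →1  ¬(x0 ∧ x1) ∧ ¬¬x0
  →2  (¬x0 ∨ ¬x1) ∧ ¬¬x0
  →3  (¬x0 ∨ ¬x1) ∧ x0

Answer: after 3 steps: (¬x0 ∨ ¬x1) ∧ x0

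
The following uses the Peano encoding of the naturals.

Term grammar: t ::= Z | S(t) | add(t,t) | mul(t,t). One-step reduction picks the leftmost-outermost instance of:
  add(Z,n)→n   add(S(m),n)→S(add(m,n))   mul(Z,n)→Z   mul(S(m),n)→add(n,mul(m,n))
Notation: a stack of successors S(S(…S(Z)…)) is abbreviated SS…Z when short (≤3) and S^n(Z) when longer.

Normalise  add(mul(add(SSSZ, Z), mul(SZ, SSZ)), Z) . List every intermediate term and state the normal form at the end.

  start: add(mul(add(SSSZ, Z), mul(SZ, SSZ)), Z)
  [1] add(mul(S(add(SSZ, Z)), mul(SZ, SSZ)), Z)
  [2] add(add(mul(SZ, SSZ), mul(add(SSZ, Z), mul(SZ, SSZ))), Z)
  [3] add(add(add(SSZ, mul(Z, SSZ)), mul(add(SSZ, Z), mul(SZ, SSZ))), Z)
  [4] add(add(S(add(SZ, mul(Z, SSZ))), mul(add(SSZ, Z), mul(SZ, SSZ))), Z)
  [5] add(S(add(add(SZ, mul(Z, SSZ)), mul(add(SSZ, Z), mul(SZ, SSZ)))), Z)
  [6] S(add(add(add(SZ, mul(Z, SSZ)), mul(add(SSZ, Z), mul(SZ, SSZ))), Z))
  [7] S(add(add(S(add(Z, mul(Z, SSZ))), mul(add(SSZ, Z), mul(SZ, SSZ))), Z))
  [8] S(add(S(add(add(Z, mul(Z, SSZ)), mul(add(SSZ, Z), mul(SZ, SSZ)))), Z))
  [9] S(S(add(add(add(Z, mul(Z, SSZ)), mul(add(SSZ, Z), mul(SZ, SSZ))), Z)))
  [10] S(S(add(add(mul(Z, SSZ), mul(add(SSZ, Z), mul(SZ, SSZ))), Z)))
  [11] S(S(add(add(Z, mul(add(SSZ, Z), mul(SZ, SSZ))), Z)))
  [12] S(S(add(mul(add(SSZ, Z), mul(SZ, SSZ)), Z)))
  [13] S(S(add(mul(S(add(SZ, Z)), mul(SZ, SSZ)), Z)))
  [14] S(S(add(add(mul(SZ, SSZ), mul(add(SZ, Z), mul(SZ, SSZ))), Z)))
  [15] S(S(add(add(add(SSZ, mul(Z, SSZ)), mul(add(SZ, Z), mul(SZ, SSZ))), Z)))
  [16] S(S(add(add(S(add(SZ, mul(Z, SSZ))), mul(add(SZ, Z), mul(SZ, SSZ))), Z)))
  [17] S(S(add(S(add(add(SZ, mul(Z, SSZ)), mul(add(SZ, Z), mul(SZ, SSZ)))), Z)))
  [18] S(S(S(add(add(add(SZ, mul(Z, SSZ)), mul(add(SZ, Z), mul(SZ, SSZ))), Z))))
  [19] S(S(S(add(add(S(add(Z, mul(Z, SSZ))), mul(add(SZ, Z), mul(SZ, SSZ))), Z))))
  [20] S(S(S(add(S(add(add(Z, mul(Z, SSZ)), mul(add(SZ, Z), mul(SZ, SSZ)))), Z))))
  [21] S(S(S(S(add(add(add(Z, mul(Z, SSZ)), mul(add(SZ, Z), mul(SZ, SSZ))), Z)))))
  [22] S(S(S(S(add(add(mul(Z, SSZ), mul(add(SZ, Z), mul(SZ, SSZ))), Z)))))
  [23] S(S(S(S(add(add(Z, mul(add(SZ, Z), mul(SZ, SSZ))), Z)))))
  [24] S(S(S(S(add(mul(add(SZ, Z), mul(SZ, SSZ)), Z)))))
  [25] S(S(S(S(add(mul(S(add(Z, Z)), mul(SZ, SSZ)), Z)))))
  [26] S(S(S(S(add(add(mul(SZ, SSZ), mul(add(Z, Z), mul(SZ, SSZ))), Z)))))
  [27] S(S(S(S(add(add(add(SSZ, mul(Z, SSZ)), mul(add(Z, Z), mul(SZ, SSZ))), Z)))))
  [28] S(S(S(S(add(add(S(add(SZ, mul(Z, SSZ))), mul(add(Z, Z), mul(SZ, SSZ))), Z)))))
  [29] S(S(S(S(add(S(add(add(SZ, mul(Z, SSZ)), mul(add(Z, Z), mul(SZ, SSZ)))), Z)))))
  [30] S(S(S(S(S(add(add(add(SZ, mul(Z, SSZ)), mul(add(Z, Z), mul(SZ, SSZ))), Z))))))
  [31] S(S(S(S(S(add(add(S(add(Z, mul(Z, SSZ))), mul(add(Z, Z), mul(SZ, SSZ))), Z))))))
  [32] S(S(S(S(S(add(S(add(add(Z, mul(Z, SSZ)), mul(add(Z, Z), mul(SZ, SSZ)))), Z))))))
  [33] S(S(S(S(S(S(add(add(add(Z, mul(Z, SSZ)), mul(add(Z, Z), mul(SZ, SSZ))), Z)))))))
  [34] S(S(S(S(S(S(add(add(mul(Z, SSZ), mul(add(Z, Z), mul(SZ, SSZ))), Z)))))))
  [35] S(S(S(S(S(S(add(add(Z, mul(add(Z, Z), mul(SZ, SSZ))), Z)))))))
  [36] S(S(S(S(S(S(add(mul(add(Z, Z), mul(SZ, SSZ)), Z)))))))
  [37] S(S(S(S(S(S(add(mul(Z, mul(SZ, SSZ)), Z)))))))
  [38] S(S(S(S(S(S(add(Z, Z)))))))
  [39] S^6(Z)

Answer: normal form = S^6(Z)  (in 39 steps)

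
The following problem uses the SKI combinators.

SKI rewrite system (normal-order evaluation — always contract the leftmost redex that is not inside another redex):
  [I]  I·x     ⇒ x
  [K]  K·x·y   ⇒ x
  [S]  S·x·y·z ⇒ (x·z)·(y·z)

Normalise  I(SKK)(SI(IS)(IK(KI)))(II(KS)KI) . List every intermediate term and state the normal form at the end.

Answer: normal form = I  (in 8 steps)

Reduction:
  start: I(SKK)(SI(IS)(IK(KI)))(II(KS)KI)
  step 1: SKK(SI(IS)(IK(KI)))(II(KS)KI)
  step 2: K(SI(IS)(IK(KI)))(K(SI(IS)(IK(KI))))(II(KS)KI)
  step 3: SI(IS)(IK(KI))(II(KS)KI)
  step 4: I(IK(KI))(IS(IK(KI)))(II(KS)KI)
  step 5: IK(KI)(IS(IK(KI)))(II(KS)KI)
  step 6: K(KI)(IS(IK(KI)))(II(KS)KI)
  step 7: KI(II(KS)KI)
  step 8: I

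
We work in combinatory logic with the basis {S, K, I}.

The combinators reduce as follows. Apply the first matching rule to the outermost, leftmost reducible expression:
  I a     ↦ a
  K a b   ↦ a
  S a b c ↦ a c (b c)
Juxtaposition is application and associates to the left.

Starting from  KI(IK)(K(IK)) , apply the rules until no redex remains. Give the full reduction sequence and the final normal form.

  start: KI(IK)(K(IK))
  →1  I(K(IK))
  →2  K(IK)
  →3  KK

Answer: normal form = KK  (in 3 steps)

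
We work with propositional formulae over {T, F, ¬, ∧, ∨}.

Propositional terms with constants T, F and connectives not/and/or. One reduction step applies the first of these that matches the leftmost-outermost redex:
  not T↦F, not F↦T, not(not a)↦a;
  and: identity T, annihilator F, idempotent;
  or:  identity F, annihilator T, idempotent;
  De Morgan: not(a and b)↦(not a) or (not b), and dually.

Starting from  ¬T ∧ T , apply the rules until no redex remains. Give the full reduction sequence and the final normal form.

Answer: normal form = F  (in 2 steps)

Derivation:
  start: ¬T ∧ T
  [1] ¬T
  [2] F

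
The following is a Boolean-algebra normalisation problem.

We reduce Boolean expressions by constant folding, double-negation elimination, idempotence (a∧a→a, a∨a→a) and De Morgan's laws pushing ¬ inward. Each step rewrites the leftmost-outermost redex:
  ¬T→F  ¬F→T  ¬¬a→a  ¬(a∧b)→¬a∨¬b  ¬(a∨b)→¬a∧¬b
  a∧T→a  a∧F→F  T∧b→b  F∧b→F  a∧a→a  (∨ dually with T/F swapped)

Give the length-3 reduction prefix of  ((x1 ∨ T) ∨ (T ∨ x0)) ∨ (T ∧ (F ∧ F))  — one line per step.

Answer: after 3 steps: T

Working:
  start: ((x1 ∨ T) ∨ (T ∨ x0)) ∨ (T ∧ (F ∧ F))
  step 1: (T ∨ (T ∨ x0)) ∨ (T ∧ (F ∧ F))
  step 2: T ∨ (T ∧ (F ∧ F))
  step 3: T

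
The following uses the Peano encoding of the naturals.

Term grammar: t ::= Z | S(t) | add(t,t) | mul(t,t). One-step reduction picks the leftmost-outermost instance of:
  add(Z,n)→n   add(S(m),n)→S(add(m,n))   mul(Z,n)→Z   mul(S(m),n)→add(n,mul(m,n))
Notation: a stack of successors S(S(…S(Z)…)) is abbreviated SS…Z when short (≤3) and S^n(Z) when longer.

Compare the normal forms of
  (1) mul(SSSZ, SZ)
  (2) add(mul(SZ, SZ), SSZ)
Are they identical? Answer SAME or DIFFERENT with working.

Term A:
  start: mul(SSSZ, SZ)
  [1] add(SZ, mul(SSZ, SZ))
  [2] S(add(Z, mul(SSZ, SZ)))
  [3] S(mul(SSZ, SZ))
  [4] S(add(SZ, mul(SZ, SZ)))
  [5] S(S(add(Z, mul(SZ, SZ))))
  [6] S(S(mul(SZ, SZ)))
  [7] S(S(add(SZ, mul(Z, SZ))))
  [8] S(S(S(add(Z, mul(Z, SZ)))))
  [9] S(S(S(mul(Z, SZ))))
  [10] SSSZ

Term B:
  start: add(mul(SZ, SZ), SSZ)
  [1] add(add(SZ, mul(Z, SZ)), SSZ)
  [2] add(S(add(Z, mul(Z, SZ))), SSZ)
  [3] S(add(add(Z, mul(Z, SZ)), SSZ))
  [4] S(add(mul(Z, SZ), SSZ))
  [5] S(add(Z, SSZ))
  [6] SSSZ

Answer: SAME — A ⇓ SSSZ, B ⇓ SSSZ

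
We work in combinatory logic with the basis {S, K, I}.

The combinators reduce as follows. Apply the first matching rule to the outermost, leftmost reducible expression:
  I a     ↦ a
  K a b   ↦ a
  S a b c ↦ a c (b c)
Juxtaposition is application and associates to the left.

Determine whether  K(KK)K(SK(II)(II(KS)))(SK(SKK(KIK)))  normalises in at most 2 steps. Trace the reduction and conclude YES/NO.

  start: K(KK)K(SK(II)(II(KS)))(SK(SKK(KIK)))
  →1  KK(SK(II)(II(KS)))(SK(SKK(KIK)))
  →2  K(SK(SKK(KIK)))

Answer: NO — after 2 steps the term is K(SK(SKK(KIK))), not yet normal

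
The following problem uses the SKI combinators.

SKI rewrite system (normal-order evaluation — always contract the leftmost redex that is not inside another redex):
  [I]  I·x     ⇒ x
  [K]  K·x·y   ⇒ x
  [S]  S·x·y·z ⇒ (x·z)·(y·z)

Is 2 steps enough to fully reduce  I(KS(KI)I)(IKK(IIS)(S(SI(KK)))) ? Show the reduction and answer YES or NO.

Answer: NO — after 2 steps the term is SI(IKK(IIS)(S(SI(KK)))), not yet normal

Reduction:
  start: I(KS(KI)I)(IKK(IIS)(S(SI(KK))))
  [1] KS(KI)I(IKK(IIS)(S(SI(KK))))
  [2] SI(IKK(IIS)(S(SI(KK))))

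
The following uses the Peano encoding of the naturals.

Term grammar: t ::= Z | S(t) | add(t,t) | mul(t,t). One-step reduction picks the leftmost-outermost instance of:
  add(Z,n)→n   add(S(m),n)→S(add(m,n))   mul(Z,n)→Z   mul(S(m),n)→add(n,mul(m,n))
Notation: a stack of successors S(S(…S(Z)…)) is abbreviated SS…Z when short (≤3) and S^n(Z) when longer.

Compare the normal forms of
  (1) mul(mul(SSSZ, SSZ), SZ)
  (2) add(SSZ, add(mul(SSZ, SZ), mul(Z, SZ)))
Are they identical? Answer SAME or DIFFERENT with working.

Term A:
  start: mul(mul(SSSZ, SSZ), SZ)
  [1] mul(add(SSZ, mul(SSZ, SSZ)), SZ)
  [2] mul(S(add(SZ, mul(SSZ, SSZ))), SZ)
  [3] add(SZ, mul(add(SZ, mul(SSZ, SSZ)), SZ))
  [4] S(add(Z, mul(add(SZ, mul(SSZ, SSZ)), SZ)))
  [5] S(mul(add(SZ, mul(SSZ, SSZ)), SZ))
  [6] S(mul(S(add(Z, mul(SSZ, SSZ))), SZ))
  [7] S(add(SZ, mul(add(Z, mul(SSZ, SSZ)), SZ)))
  [8] S(S(add(Z, mul(add(Z, mul(SSZ, SSZ)), SZ))))
  [9] S(S(mul(add(Z, mul(SSZ, SSZ)), SZ)))
  [10] S(S(mul(mul(SSZ, SSZ), SZ)))
  [11] S(S(mul(add(SSZ, mul(SZ, SSZ)), SZ)))
  [12] S(S(mul(S(add(SZ, mul(SZ, SSZ))), SZ)))
  [13] S(S(add(SZ, mul(add(SZ, mul(SZ, SSZ)), SZ))))
  [14] S(S(S(add(Z, mul(add(SZ, mul(SZ, SSZ)), SZ)))))
  [15] S(S(S(mul(add(SZ, mul(SZ, SSZ)), SZ))))
  [16] S(S(S(mul(S(add(Z, mul(SZ, SSZ))), SZ))))
  [17] S(S(S(add(SZ, mul(add(Z, mul(SZ, SSZ)), SZ)))))
  [18] S(S(S(S(add(Z, mul(add(Z, mul(SZ, SSZ)), SZ))))))
  [19] S(S(S(S(mul(add(Z, mul(SZ, SSZ)), SZ)))))
  [20] S(S(S(S(mul(mul(SZ, SSZ), SZ)))))
  [21] S(S(S(S(mul(add(SSZ, mul(Z, SSZ)), SZ)))))
  [22] S(S(S(S(mul(S(add(SZ, mul(Z, SSZ))), SZ)))))
  [23] S(S(S(S(add(SZ, mul(add(SZ, mul(Z, SSZ)), SZ))))))
  [24] S(S(S(S(S(add(Z, mul(add(SZ, mul(Z, SSZ)), SZ)))))))
  [25] S(S(S(S(S(mul(add(SZ, mul(Z, SSZ)), SZ))))))
  [26] S(S(S(S(S(mul(S(add(Z, mul(Z, SSZ))), SZ))))))
  [27] S(S(S(S(S(add(SZ, mul(add(Z, mul(Z, SSZ)), SZ)))))))
  [28] S(S(S(S(S(S(add(Z, mul(add(Z, mul(Z, SSZ)), SZ))))))))
  [29] S(S(S(S(S(S(mul(add(Z, mul(Z, SSZ)), SZ)))))))
  [30] S(S(S(S(S(S(mul(mul(Z, SSZ), SZ)))))))
  [31] S(S(S(S(S(S(mul(Z, SZ)))))))
  [32] S^6(Z)

Term B:
  start: add(SSZ, add(mul(SSZ, SZ), mul(Z, SZ)))
  [1] S(add(SZ, add(mul(SSZ, SZ), mul(Z, SZ))))
  [2] S(S(add(Z, add(mul(SSZ, SZ), mul(Z, SZ)))))
  [3] S(S(add(mul(SSZ, SZ), mul(Z, SZ))))
  [4] S(S(add(add(SZ, mul(SZ, SZ)), mul(Z, SZ))))
  [5] S(S(add(S(add(Z, mul(SZ, SZ))), mul(Z, SZ))))
  [6] S(S(S(add(add(Z, mul(SZ, SZ)), mul(Z, SZ)))))
  [7] S(S(S(add(mul(SZ, SZ), mul(Z, SZ)))))
  [8] S(S(S(add(add(SZ, mul(Z, SZ)), mul(Z, SZ)))))
  [9] S(S(S(add(S(add(Z, mul(Z, SZ))), mul(Z, SZ)))))
  [10] S(S(S(S(add(add(Z, mul(Z, SZ)), mul(Z, SZ))))))
  [11] S(S(S(S(add(mul(Z, SZ), mul(Z, SZ))))))
  [12] S(S(S(S(add(Z, mul(Z, SZ))))))
  [13] S(S(S(S(mul(Z, SZ)))))
  [14] S^4(Z)

Answer: DIFFERENT — A ⇓ S^6(Z), B ⇓ S^4(Z)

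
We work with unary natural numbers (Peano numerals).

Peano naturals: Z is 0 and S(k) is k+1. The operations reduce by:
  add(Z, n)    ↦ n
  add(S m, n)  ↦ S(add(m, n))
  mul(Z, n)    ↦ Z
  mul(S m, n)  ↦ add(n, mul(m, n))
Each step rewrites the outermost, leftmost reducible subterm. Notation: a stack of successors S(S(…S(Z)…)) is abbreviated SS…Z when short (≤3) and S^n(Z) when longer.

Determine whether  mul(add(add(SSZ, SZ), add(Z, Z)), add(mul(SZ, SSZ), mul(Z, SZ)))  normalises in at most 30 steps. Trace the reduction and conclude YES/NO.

Answer: NO — after 30 steps the term is S(S(S(S(mul(add(add(Z, SZ), add(Z, Z)), add(mul(SZ, SSZ), mul(Z, SZ))))))), not yet normal

Reduction:
  start: mul(add(add(SSZ, SZ), add(Z, Z)), add(mul(SZ, SSZ), mul(Z, SZ)))
  →1  mul(add(S(add(SZ, SZ)), add(Z, Z)), add(mul(SZ, SSZ), mul(Z, SZ)))
  →2  mul(S(add(add(SZ, SZ), add(Z, Z))), add(mul(SZ, SSZ), mul(Z, SZ)))
  →3  add(add(mul(SZ, SSZ), mul(Z, SZ)), mul(add(add(SZ, SZ), add(Z, Z)), add(mul(SZ, SSZ), mul(Z, SZ))))
  →4  add(add(add(SSZ, mul(Z, SSZ)), mul(Z, SZ)), mul(add(add(SZ, SZ), add(Z, Z)), add(mul(SZ, SSZ), mul(Z, SZ))))
  →5  add(add(S(add(SZ, mul(Z, SSZ))), mul(Z, SZ)), mul(add(add(SZ, SZ), add(Z, Z)), add(mul(SZ, SSZ), mul(Z, SZ))))
  →6  add(S(add(add(SZ, mul(Z, SSZ)), mul(Z, SZ))), mul(add(add(SZ, SZ), add(Z, Z)), add(mul(SZ, SSZ), mul(Z, SZ))))
  →7  S(add(add(add(SZ, mul(Z, SSZ)), mul(Z, SZ)), mul(add(add(SZ, SZ), add(Z, Z)), add(mul(SZ, SSZ), mul(Z, SZ)))))
  →8  S(add(add(S(add(Z, mul(Z, SSZ))), mul(Z, SZ)), mul(add(add(SZ, SZ), add(Z, Z)), add(mul(SZ, SSZ), mul(Z, SZ)))))
  →9  S(add(S(add(add(Z, mul(Z, SSZ)), mul(Z, SZ))), mul(add(add(SZ, SZ), add(Z, Z)), add(mul(SZ, SSZ), mul(Z, SZ)))))
  →10  S(S(add(add(add(Z, mul(Z, SSZ)), mul(Z, SZ)), mul(add(add(SZ, SZ), add(Z, Z)), add(mul(SZ, SSZ), mul(Z, SZ))))))
  →11  S(S(add(add(mul(Z, SSZ), mul(Z, SZ)), mul(add(add(SZ, SZ), add(Z, Z)), add(mul(SZ, SSZ), mul(Z, SZ))))))
  →12  S(S(add(add(Z, mul(Z, SZ)), mul(add(add(SZ, SZ), add(Z, Z)), add(mul(SZ, SSZ), mul(Z, SZ))))))
  →13  S(S(add(mul(Z, SZ), mul(add(add(SZ, SZ), add(Z, Z)), add(mul(SZ, SSZ), mul(Z, SZ))))))
  →14  S(S(add(Z, mul(add(add(SZ, SZ), add(Z, Z)), add(mul(SZ, SSZ), mul(Z, SZ))))))
  →15  S(S(mul(add(add(SZ, SZ), add(Z, Z)), add(mul(SZ, SSZ), mul(Z, SZ)))))
  →16  S(S(mul(add(S(add(Z, SZ)), add(Z, Z)), add(mul(SZ, SSZ), mul(Z, SZ)))))
  →17  S(S(mul(S(add(add(Z, SZ), add(Z, Z))), add(mul(SZ, SSZ), mul(Z, SZ)))))
  →18  S(S(add(add(mul(SZ, SSZ), mul(Z, SZ)), mul(add(add(Z, SZ), add(Z, Z)), add(mul(SZ, SSZ), mul(Z, SZ))))))
  →19  S(S(add(add(add(SSZ, mul(Z, SSZ)), mul(Z, SZ)), mul(add(add(Z, SZ), add(Z, Z)), add(mul(SZ, SSZ), mul(Z, SZ))))))
  →20  S(S(add(add(S(add(SZ, mul(Z, SSZ))), mul(Z, SZ)), mul(add(add(Z, SZ), add(Z, Z)), add(mul(SZ, SSZ), mul(Z, SZ))))))
  →21  S(S(add(S(add(add(SZ, mul(Z, SSZ)), mul(Z, SZ))), mul(add(add(Z, SZ), add(Z, Z)), add(mul(SZ, SSZ), mul(Z, SZ))))))
  →22  S(S(S(add(add(add(SZ, mul(Z, SSZ)), mul(Z, SZ)), mul(add(add(Z, SZ), add(Z, Z)), add(mul(SZ, SSZ), mul(Z, SZ)))))))
  →23  S(S(S(add(add(S(add(Z, mul(Z, SSZ))), mul(Z, SZ)), mul(add(add(Z, SZ), add(Z, Z)), add(mul(SZ, SSZ), mul(Z, SZ)))))))
  →24  S(S(S(add(S(add(add(Z, mul(Z, SSZ)), mul(Z, SZ))), mul(add(add(Z, SZ), add(Z, Z)), add(mul(SZ, SSZ), mul(Z, SZ)))))))
  →25  S(S(S(S(add(add(add(Z, mul(Z, SSZ)), mul(Z, SZ)), mul(add(add(Z, SZ), add(Z, Z)), add(mul(SZ, SSZ), mul(Z, SZ))))))))
  →26  S(S(S(S(add(add(mul(Z, SSZ), mul(Z, SZ)), mul(add(add(Z, SZ), add(Z, Z)), add(mul(SZ, SSZ), mul(Z, SZ))))))))
  →27  S(S(S(S(add(add(Z, mul(Z, SZ)), mul(add(add(Z, SZ), add(Z, Z)), add(mul(SZ, SSZ), mul(Z, SZ))))))))
  →28  S(S(S(S(add(mul(Z, SZ), mul(add(add(Z, SZ), add(Z, Z)), add(mul(SZ, SSZ), mul(Z, SZ))))))))
  →29  S(S(S(S(add(Z, mul(add(add(Z, SZ), add(Z, Z)), add(mul(SZ, SSZ), mul(Z, SZ))))))))
  →30  S(S(S(S(mul(add(add(Z, SZ), add(Z, Z)), add(mul(SZ, SSZ), mul(Z, SZ)))))))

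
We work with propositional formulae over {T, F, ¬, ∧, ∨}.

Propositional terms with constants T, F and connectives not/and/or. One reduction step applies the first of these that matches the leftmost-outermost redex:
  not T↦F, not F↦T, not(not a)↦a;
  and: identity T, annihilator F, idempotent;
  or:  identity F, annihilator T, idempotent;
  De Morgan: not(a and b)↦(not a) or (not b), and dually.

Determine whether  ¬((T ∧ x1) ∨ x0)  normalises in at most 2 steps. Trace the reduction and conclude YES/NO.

  start: ¬((T ∧ x1) ∨ x0)
  →1  ¬(T ∧ x1) ∧ ¬x0
  →2  (¬T ∨ ¬x1) ∧ ¬x0

Answer: NO — after 2 steps the term is (¬T ∨ ¬x1) ∧ ¬x0, not yet normal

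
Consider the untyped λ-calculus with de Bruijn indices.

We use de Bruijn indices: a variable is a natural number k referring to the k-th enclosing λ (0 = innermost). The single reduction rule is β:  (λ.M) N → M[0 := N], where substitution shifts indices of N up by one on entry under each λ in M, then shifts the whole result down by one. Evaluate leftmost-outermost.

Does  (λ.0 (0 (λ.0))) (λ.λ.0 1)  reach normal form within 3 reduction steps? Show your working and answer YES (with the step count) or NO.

  start: (λ.0 (0 (λ.0))) (λ.λ.0 1)
  →1  (λ.λ.0 1) ((λ.λ.0 1) (λ.0))
  →2  λ.0 ((λ.λ.0 1) (λ.0))
  →3  λ.0 (λ.0 (λ.0))

Answer: YES — reaches normal form λ.0 (λ.0 (λ.0)) in 3 ≤ 3 steps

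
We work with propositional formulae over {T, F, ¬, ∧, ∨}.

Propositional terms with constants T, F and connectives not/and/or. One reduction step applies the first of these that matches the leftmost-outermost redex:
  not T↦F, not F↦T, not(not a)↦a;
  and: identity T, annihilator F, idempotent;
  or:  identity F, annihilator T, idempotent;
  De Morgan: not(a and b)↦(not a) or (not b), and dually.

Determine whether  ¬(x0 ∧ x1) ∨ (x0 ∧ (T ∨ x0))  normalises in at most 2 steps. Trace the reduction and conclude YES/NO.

Answer: NO — after 2 steps the term is (¬x0 ∨ ¬x1) ∨ (x0 ∧ T), not yet normal

Working:
  start: ¬(x0 ∧ x1) ∨ (x0 ∧ (T ∨ x0))
  step 1: (¬x0 ∨ ¬x1) ∨ (x0 ∧ (T ∨ x0))
  step 2: (¬x0 ∨ ¬x1) ∨ (x0 ∧ T)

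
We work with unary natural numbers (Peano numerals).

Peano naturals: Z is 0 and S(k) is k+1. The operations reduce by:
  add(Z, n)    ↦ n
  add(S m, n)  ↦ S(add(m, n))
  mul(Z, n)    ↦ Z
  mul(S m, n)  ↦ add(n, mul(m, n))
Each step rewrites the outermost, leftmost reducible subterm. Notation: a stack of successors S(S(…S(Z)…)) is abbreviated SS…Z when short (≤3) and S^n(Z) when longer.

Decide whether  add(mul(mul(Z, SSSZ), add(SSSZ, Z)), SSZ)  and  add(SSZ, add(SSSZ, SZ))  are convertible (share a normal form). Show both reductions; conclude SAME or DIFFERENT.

Answer: DIFFERENT — A ⇓ SSZ, B ⇓ S^6(Z)

Reduction:
Term A:
  start: add(mul(mul(Z, SSSZ), add(SSSZ, Z)), SSZ)
  →1  add(mul(Z, add(SSSZ, Z)), SSZ)
  →2  add(Z, SSZ)
  →3  SSZ

Term B:
  start: add(SSZ, add(SSSZ, SZ))
  →1  S(add(SZ, add(SSSZ, SZ)))
  →2  S(S(add(Z, add(SSSZ, SZ))))
  →3  S(S(add(SSSZ, SZ)))
  →4  S(S(S(add(SSZ, SZ))))
  →5  S(S(S(S(add(SZ, SZ)))))
  →6  S(S(S(S(S(add(Z, SZ))))))
  →7  S^6(Z)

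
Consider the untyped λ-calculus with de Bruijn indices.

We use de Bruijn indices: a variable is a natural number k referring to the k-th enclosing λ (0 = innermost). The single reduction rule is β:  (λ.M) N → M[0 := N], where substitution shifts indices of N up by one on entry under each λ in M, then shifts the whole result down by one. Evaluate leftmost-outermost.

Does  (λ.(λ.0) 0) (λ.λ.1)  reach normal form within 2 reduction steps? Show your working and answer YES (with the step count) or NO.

  start: (λ.(λ.0) 0) (λ.λ.1)
  →1  (λ.0) (λ.λ.1)
  →2  λ.λ.1

Answer: YES — reaches normal form λ.λ.1 in 2 ≤ 2 steps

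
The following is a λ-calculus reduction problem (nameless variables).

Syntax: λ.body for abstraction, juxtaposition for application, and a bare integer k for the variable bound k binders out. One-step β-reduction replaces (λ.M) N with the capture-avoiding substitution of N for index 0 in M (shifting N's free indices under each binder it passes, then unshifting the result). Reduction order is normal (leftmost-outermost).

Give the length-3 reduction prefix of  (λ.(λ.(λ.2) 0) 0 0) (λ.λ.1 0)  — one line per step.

  start: (λ.(λ.(λ.2) 0) 0 0) (λ.λ.1 0)
  step 1: (λ.(λ.λ.λ.1 0) 0) (λ.λ.1 0) (λ.λ.1 0)
  step 2: (λ.λ.λ.1 0) (λ.λ.1 0) (λ.λ.1 0)
  step 3: (λ.λ.1 0) (λ.λ.1 0)

Answer: after 3 steps: (λ.λ.1 0) (λ.λ.1 0)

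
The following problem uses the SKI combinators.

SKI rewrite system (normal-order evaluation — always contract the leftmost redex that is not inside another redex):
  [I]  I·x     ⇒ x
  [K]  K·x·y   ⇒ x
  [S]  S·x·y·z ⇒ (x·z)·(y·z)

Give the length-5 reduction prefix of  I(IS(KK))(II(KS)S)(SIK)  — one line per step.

  start: I(IS(KK))(II(KS)S)(SIK)
  [1] IS(KK)(II(KS)S)(SIK)
  [2] S(KK)(II(KS)S)(SIK)
  [3] KK(SIK)(II(KS)S(SIK))
  [4] K(II(KS)S(SIK))
  [5] K(I(KS)S(SIK))

Answer: after 5 steps: K(I(KS)S(SIK))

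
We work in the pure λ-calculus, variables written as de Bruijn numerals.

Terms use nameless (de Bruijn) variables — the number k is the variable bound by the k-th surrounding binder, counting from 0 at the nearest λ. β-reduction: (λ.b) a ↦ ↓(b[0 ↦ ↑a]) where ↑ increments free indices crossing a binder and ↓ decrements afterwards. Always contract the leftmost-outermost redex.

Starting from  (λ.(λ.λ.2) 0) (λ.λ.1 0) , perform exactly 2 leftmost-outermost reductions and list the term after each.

  start: (λ.(λ.λ.2) 0) (λ.λ.1 0)
  [1] (λ.λ.λ.λ.1 0) (λ.λ.1 0)
  [2] λ.λ.λ.1 0

Answer: after 2 steps: λ.λ.λ.1 0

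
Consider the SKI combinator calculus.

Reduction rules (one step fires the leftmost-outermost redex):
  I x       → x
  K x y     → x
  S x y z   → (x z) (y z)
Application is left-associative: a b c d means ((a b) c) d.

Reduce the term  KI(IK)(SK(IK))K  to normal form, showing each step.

  start: KI(IK)(SK(IK))K
  →1  I(SK(IK))K
  →2  SK(IK)K
  →3  KK(IKK)
  →4  K

Answer: normal form = K  (in 4 steps)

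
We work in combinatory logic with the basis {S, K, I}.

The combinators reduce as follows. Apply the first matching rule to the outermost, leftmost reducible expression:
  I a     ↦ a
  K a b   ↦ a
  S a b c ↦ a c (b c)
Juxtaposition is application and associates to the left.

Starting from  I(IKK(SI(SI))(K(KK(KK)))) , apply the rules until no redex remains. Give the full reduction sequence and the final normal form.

  start: I(IKK(SI(SI))(K(KK(KK))))
  →1  IKK(SI(SI))(K(KK(KK)))
  →2  KK(SI(SI))(K(KK(KK)))
  →3  K(K(KK(KK)))
  →4  K(KK)

Answer: normal form = K(KK)  (in 4 steps)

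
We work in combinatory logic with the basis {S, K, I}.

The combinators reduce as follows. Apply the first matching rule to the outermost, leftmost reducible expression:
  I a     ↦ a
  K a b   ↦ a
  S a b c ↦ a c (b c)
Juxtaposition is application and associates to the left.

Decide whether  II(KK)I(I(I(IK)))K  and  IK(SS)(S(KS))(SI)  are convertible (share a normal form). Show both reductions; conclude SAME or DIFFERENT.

Answer: DIFFERENT — A ⇓ K, B ⇓ SS(SI)

Derivation:
Term A:
  start: II(KK)I(I(I(IK)))K
  [1] I(KK)I(I(I(IK)))K
  [2] KKI(I(I(IK)))K
  [3] K(I(I(IK)))K
  [4] I(I(IK))
  [5] I(IK)
  [6] IK
  [7] K

Term B:
  start: IK(SS)(S(KS))(SI)
  [1] K(SS)(S(KS))(SI)
  [2] SS(SI)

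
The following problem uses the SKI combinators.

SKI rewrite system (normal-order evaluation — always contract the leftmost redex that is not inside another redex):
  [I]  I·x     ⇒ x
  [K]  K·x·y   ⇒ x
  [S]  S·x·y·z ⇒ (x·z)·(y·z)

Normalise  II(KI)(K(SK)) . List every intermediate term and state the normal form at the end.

Answer: normal form = I  (in 3 steps)

Reduction:
  start: II(KI)(K(SK))
  [1] I(KI)(K(SK))
  [2] KI(K(SK))
  [3] I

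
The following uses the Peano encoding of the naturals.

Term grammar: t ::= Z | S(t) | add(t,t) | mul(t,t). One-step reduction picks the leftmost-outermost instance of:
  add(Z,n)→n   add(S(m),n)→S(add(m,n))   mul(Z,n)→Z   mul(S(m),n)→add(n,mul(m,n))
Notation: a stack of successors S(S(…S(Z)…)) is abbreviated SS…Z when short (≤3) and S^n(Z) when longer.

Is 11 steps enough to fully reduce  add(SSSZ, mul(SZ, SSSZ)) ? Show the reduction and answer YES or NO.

Answer: YES — reaches normal form S^6(Z) in 10 ≤ 11 steps

Working:
  start: add(SSSZ, mul(SZ, SSSZ))
  →1  S(add(SSZ, mul(SZ, SSSZ)))
  →2  S(S(add(SZ, mul(SZ, SSSZ))))
  →3  S(S(S(add(Z, mul(SZ, SSSZ)))))
  →4  S(S(S(mul(SZ, SSSZ))))
  →5  S(S(S(add(SSSZ, mul(Z, SSSZ)))))
  →6  S(S(S(S(add(SSZ, mul(Z, SSSZ))))))
  →7  S(S(S(S(S(add(SZ, mul(Z, SSSZ)))))))
  →8  S(S(S(S(S(S(add(Z, mul(Z, SSSZ))))))))
  →9  S(S(S(S(S(S(mul(Z, SSSZ)))))))
  →10  S^6(Z)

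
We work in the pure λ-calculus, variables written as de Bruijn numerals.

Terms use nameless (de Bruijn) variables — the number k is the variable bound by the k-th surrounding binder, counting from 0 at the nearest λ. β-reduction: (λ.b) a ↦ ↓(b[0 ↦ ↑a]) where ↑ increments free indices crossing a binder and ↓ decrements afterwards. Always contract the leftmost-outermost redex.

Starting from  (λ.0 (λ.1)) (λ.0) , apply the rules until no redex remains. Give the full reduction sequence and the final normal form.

Answer: normal form = λ.λ.0  (in 2 steps)

Working:
  start: (λ.0 (λ.1)) (λ.0)
  [1] (λ.0) (λ.λ.0)
  [2] λ.λ.0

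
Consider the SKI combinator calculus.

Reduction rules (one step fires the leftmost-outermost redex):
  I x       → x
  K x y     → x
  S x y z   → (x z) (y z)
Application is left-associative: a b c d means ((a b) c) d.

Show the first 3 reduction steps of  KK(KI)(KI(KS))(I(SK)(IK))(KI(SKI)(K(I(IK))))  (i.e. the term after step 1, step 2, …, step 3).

  start: KK(KI)(KI(KS))(I(SK)(IK))(KI(SKI)(K(I(IK))))
  step 1: K(KI(KS))(I(SK)(IK))(KI(SKI)(K(I(IK))))
  step 2: KI(KS)(KI(SKI)(K(I(IK))))
  step 3: I(KI(SKI)(K(I(IK))))

Answer: after 3 steps: I(KI(SKI)(K(I(IK))))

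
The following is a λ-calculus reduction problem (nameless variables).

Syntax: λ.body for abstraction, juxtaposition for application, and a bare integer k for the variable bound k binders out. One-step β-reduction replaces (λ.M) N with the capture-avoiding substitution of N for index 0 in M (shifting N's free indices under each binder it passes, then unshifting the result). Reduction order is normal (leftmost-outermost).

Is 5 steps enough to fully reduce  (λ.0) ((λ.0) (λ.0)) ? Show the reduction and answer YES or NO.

  start: (λ.0) ((λ.0) (λ.0))
  [1] (λ.0) (λ.0)
  [2] λ.0

Answer: YES — reaches normal form λ.0 in 2 ≤ 5 steps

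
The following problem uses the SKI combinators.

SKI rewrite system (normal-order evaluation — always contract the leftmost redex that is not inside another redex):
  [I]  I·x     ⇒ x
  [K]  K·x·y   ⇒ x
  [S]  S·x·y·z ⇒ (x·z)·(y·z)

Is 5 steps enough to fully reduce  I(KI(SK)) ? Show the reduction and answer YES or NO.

  start: I(KI(SK))
  →1  KI(SK)
  →2  I

Answer: YES — reaches normal form I in 2 ≤ 5 steps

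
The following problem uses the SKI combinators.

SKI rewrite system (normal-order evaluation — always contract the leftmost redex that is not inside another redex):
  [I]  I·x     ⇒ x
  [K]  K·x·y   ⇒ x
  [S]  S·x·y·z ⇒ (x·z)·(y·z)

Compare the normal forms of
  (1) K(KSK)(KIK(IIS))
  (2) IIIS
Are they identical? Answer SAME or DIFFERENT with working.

Answer: SAME — A ⇓ S, B ⇓ S

Working:
Term A:
  start: K(KSK)(KIK(IIS))
  [1] KSK
  [2] S

Term B:
  start: IIIS
  [1] IIS
  [2] IS
  [3] S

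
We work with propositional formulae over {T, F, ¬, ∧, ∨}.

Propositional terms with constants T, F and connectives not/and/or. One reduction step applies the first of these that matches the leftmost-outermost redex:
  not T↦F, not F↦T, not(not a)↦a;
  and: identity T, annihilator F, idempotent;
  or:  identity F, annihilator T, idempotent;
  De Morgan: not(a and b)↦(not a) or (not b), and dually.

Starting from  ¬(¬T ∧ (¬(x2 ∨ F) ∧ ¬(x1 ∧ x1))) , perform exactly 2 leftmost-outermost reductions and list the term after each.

Answer: after 2 steps: T ∨ ¬(¬(x2 ∨ F) ∧ ¬(x1 ∧ x1))

Derivation:
  start: ¬(¬T ∧ (¬(x2 ∨ F) ∧ ¬(x1 ∧ x1)))
  →1  ¬¬T ∨ ¬(¬(x2 ∨ F) ∧ ¬(x1 ∧ x1))
  →2  T ∨ ¬(¬(x2 ∨ F) ∧ ¬(x1 ∧ x1))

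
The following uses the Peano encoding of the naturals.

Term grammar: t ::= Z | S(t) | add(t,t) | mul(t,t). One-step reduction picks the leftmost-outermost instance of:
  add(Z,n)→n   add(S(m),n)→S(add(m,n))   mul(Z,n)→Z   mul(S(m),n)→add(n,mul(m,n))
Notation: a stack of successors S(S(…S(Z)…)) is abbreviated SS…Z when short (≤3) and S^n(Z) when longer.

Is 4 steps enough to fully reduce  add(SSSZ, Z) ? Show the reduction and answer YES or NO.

  start: add(SSSZ, Z)
  step 1: S(add(SSZ, Z))
  step 2: S(S(add(SZ, Z)))
  step 3: S(S(S(add(Z, Z))))
  step 4: SSSZ

Answer: YES — reaches normal form SSSZ in 4 ≤ 4 steps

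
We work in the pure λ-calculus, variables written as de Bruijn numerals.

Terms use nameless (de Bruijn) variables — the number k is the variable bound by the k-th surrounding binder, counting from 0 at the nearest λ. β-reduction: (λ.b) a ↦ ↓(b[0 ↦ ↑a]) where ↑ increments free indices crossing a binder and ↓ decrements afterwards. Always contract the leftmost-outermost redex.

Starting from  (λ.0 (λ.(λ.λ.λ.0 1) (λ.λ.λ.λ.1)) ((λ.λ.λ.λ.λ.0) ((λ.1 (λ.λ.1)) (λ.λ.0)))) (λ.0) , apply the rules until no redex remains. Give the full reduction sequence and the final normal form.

Answer: normal form = λ.λ.0 1  (in 4 steps)

Working:
  start: (λ.0 (λ.(λ.λ.λ.0 1) (λ.λ.λ.λ.1)) ((λ.λ.λ.λ.λ.0) ((λ.1 (λ.λ.1)) (λ.λ.0)))) (λ.0)
  step 1: (λ.0) (λ.(λ.λ.λ.0 1) (λ.λ.λ.λ.1)) ((λ.λ.λ.λ.λ.0) ((λ.(λ.0) (λ.λ.1)) (λ.λ.0)))
  step 2: (λ.(λ.λ.λ.0 1) (λ.λ.λ.λ.1)) ((λ.λ.λ.λ.λ.0) ((λ.(λ.0) (λ.λ.1)) (λ.λ.0)))
  step 3: (λ.λ.λ.0 1) (λ.λ.λ.λ.1)
  step 4: λ.λ.0 1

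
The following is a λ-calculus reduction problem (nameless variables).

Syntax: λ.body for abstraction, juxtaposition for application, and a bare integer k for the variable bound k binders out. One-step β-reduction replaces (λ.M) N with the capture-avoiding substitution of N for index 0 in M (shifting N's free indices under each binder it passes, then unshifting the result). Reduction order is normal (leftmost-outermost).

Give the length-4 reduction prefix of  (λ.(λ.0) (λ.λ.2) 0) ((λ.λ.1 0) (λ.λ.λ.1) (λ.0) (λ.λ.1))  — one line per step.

Answer: after 4 steps: λ.(λ.(λ.λ.λ.1) 0) (λ.0) (λ.λ.1)

Working:
  start: (λ.(λ.0) (λ.λ.2) 0) ((λ.λ.1 0) (λ.λ.λ.1) (λ.0) (λ.λ.1))
  step 1: (λ.0) (λ.λ.(λ.λ.1 0) (λ.λ.λ.1) (λ.0) (λ.λ.1)) ((λ.λ.1 0) (λ.λ.λ.1) (λ.0) (λ.λ.1))
  step 2: (λ.λ.(λ.λ.1 0) (λ.λ.λ.1) (λ.0) (λ.λ.1)) ((λ.λ.1 0) (λ.λ.λ.1) (λ.0) (λ.λ.1))
  step 3: λ.(λ.λ.1 0) (λ.λ.λ.1) (λ.0) (λ.λ.1)
  step 4: λ.(λ.(λ.λ.λ.1) 0) (λ.0) (λ.λ.1)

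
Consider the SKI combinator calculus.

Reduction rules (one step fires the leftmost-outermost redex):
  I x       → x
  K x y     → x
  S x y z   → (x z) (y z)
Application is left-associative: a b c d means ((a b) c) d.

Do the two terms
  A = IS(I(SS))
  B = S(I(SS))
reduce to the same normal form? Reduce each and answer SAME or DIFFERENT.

Answer: SAME — A ⇓ S(SS), B ⇓ S(SS)

Derivation:
Term A:
  start: IS(I(SS))
  step 1: S(I(SS))
  step 2: S(SS)

Term B:
  start: S(I(SS))
  step 1: S(SS)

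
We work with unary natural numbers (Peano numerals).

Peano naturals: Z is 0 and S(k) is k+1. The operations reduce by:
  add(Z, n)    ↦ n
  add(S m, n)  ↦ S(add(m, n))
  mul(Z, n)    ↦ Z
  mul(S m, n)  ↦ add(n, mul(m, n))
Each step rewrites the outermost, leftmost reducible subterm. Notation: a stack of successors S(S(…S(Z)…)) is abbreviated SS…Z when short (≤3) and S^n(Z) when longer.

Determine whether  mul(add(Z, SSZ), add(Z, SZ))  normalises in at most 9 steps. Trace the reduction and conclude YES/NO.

Answer: NO — after 9 steps the term is S(S(mul(Z, add(Z, SZ)))), not yet normal

Working:
  start: mul(add(Z, SSZ), add(Z, SZ))
  [1] mul(SSZ, add(Z, SZ))
  [2] add(add(Z, SZ), mul(SZ, add(Z, SZ)))
  [3] add(SZ, mul(SZ, add(Z, SZ)))
  [4] S(add(Z, mul(SZ, add(Z, SZ))))
  [5] S(mul(SZ, add(Z, SZ)))
  [6] S(add(add(Z, SZ), mul(Z, add(Z, SZ))))
  [7] S(add(SZ, mul(Z, add(Z, SZ))))
  [8] S(S(add(Z, mul(Z, add(Z, SZ)))))
  [9] S(S(mul(Z, add(Z, SZ))))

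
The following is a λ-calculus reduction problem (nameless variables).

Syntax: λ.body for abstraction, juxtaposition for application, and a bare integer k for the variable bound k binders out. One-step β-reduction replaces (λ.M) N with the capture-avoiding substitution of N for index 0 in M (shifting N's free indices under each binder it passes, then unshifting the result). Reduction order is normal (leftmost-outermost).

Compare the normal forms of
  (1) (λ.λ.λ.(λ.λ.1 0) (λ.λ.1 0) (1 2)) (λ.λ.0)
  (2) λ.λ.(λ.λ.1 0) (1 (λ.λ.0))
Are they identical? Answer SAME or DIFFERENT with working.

Term A:
  start: (λ.λ.λ.(λ.λ.1 0) (λ.λ.1 0) (1 2)) (λ.λ.0)
  step 1: λ.λ.(λ.λ.1 0) (λ.λ.1 0) (1 (λ.λ.0))
  step 2: λ.λ.(λ.(λ.λ.1 0) 0) (1 (λ.λ.0))
  step 3: λ.λ.(λ.λ.1 0) (1 (λ.λ.0))
  step 4: λ.λ.λ.2 (λ.λ.0) 0

Term B:
  start: λ.λ.(λ.λ.1 0) (1 (λ.λ.0))
  step 1: λ.λ.λ.2 (λ.λ.0) 0

Answer: SAME — A ⇓ λ.λ.λ.2 (λ.λ.0) 0, B ⇓ λ.λ.λ.2 (λ.λ.0) 0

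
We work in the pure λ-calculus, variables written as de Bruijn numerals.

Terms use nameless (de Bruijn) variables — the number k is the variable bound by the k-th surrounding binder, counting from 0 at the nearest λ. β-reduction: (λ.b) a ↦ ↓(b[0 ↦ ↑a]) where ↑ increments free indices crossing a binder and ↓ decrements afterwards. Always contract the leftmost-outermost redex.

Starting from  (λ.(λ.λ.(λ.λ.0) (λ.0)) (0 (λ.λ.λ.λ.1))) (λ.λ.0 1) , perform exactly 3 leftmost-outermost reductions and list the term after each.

  start: (λ.(λ.λ.(λ.λ.0) (λ.0)) (0 (λ.λ.λ.λ.1))) (λ.λ.0 1)
  [1] (λ.λ.(λ.λ.0) (λ.0)) ((λ.λ.0 1) (λ.λ.λ.λ.1))
  [2] λ.(λ.λ.0) (λ.0)
  [3] λ.λ.0

Answer: after 3 steps: λ.λ.0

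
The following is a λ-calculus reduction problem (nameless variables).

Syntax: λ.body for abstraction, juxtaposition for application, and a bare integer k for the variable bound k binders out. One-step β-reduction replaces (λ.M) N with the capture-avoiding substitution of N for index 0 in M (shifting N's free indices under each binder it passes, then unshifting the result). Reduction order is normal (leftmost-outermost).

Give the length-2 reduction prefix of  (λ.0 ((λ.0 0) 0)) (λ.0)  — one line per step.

Answer: after 2 steps: (λ.0 0) (λ.0)

Working:
  start: (λ.0 ((λ.0 0) 0)) (λ.0)
  step 1: (λ.0) ((λ.0 0) (λ.0))
  step 2: (λ.0 0) (λ.0)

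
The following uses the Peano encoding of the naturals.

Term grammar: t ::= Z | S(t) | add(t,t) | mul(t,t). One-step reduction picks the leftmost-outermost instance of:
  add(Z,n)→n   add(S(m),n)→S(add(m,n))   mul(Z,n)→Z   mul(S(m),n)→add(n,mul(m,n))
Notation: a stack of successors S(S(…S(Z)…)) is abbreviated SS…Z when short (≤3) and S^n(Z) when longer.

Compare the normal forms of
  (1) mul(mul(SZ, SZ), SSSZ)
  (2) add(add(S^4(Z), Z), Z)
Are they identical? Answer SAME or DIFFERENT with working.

Answer: DIFFERENT — A ⇓ SSSZ, B ⇓ S^4(Z)

Derivation:
Term A:
  start: mul(mul(SZ, SZ), SSSZ)
  [1] mul(add(SZ, mul(Z, SZ)), SSSZ)
  [2] mul(S(add(Z, mul(Z, SZ))), SSSZ)
  [3] add(SSSZ, mul(add(Z, mul(Z, SZ)), SSSZ))
  [4] S(add(SSZ, mul(add(Z, mul(Z, SZ)), SSSZ)))
  [5] S(S(add(SZ, mul(add(Z, mul(Z, SZ)), SSSZ))))
  [6] S(S(S(add(Z, mul(add(Z, mul(Z, SZ)), SSSZ)))))
  [7] S(S(S(mul(add(Z, mul(Z, SZ)), SSSZ))))
  [8] S(S(S(mul(mul(Z, SZ), SSSZ))))
  [9] S(S(S(mul(Z, SSSZ))))
  [10] SSSZ

Term B:
  start: add(add(S^4(Z), Z), Z)
  [1] add(S(add(SSSZ, Z)), Z)
  [2] S(add(add(SSSZ, Z), Z))
  [3] S(add(S(add(SSZ, Z)), Z))
  [4] S(S(add(add(SSZ, Z), Z)))
  [5] S(S(add(S(add(SZ, Z)), Z)))
  [6] S(S(S(add(add(SZ, Z), Z))))
  [7] S(S(S(add(S(add(Z, Z)), Z))))
  [8] S(S(S(S(add(add(Z, Z), Z)))))
  [9] S(S(S(S(add(Z, Z)))))
  [10] S^4(Z)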